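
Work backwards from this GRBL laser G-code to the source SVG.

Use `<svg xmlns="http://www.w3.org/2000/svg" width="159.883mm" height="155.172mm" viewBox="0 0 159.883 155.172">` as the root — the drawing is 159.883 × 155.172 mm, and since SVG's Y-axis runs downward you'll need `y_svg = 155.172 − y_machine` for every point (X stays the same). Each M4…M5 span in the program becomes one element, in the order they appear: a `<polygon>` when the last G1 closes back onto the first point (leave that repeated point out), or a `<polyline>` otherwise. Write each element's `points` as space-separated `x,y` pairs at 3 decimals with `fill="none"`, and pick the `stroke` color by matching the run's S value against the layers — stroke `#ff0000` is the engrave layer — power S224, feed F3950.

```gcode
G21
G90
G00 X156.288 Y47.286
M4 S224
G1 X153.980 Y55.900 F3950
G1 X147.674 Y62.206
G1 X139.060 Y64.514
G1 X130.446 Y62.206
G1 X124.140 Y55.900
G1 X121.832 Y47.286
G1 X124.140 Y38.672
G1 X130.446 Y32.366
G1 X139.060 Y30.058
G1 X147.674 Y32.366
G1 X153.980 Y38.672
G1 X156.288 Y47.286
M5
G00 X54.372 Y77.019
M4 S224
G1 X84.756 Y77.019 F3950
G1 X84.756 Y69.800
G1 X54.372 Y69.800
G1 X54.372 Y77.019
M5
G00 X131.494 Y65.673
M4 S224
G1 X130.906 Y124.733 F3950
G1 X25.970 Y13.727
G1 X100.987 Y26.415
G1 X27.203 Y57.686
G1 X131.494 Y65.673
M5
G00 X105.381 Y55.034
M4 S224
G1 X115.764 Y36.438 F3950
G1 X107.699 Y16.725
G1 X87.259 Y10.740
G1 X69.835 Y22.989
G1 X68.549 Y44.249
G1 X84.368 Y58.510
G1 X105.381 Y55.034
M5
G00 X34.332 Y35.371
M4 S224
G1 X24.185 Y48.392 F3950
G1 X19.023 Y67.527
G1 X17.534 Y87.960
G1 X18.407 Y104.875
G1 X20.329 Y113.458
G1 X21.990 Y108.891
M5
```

y_svg = 155.172 − y_m. Every run uses S224, so all elements get stroke `#ff0000` (engrave).

[1] closed run; points: 156.288,107.886 153.980,99.272 147.674,92.966 139.060,90.658 130.446,92.966 124.140,99.272 121.832,107.886 124.140,116.500 130.446,122.806 139.060,125.114 147.674,122.806 153.980,116.500

[2] closed run; points: 54.372,78.153 84.756,78.153 84.756,85.372 54.372,85.372

[3] closed run; points: 131.494,89.499 130.906,30.439 25.970,141.445 100.987,128.757 27.203,97.486

[4] closed run; points: 105.381,100.138 115.764,118.734 107.699,138.447 87.259,144.432 69.835,132.183 68.549,110.923 84.368,96.662

[5] open run; points: 34.332,119.801 24.185,106.780 19.023,87.645 17.534,67.212 18.407,50.297 20.329,41.714 21.990,46.281

<svg xmlns="http://www.w3.org/2000/svg" width="159.883mm" height="155.172mm" viewBox="0 0 159.883 155.172">
  <polygon points="156.288,107.886 153.980,99.272 147.674,92.966 139.060,90.658 130.446,92.966 124.140,99.272 121.832,107.886 124.140,116.500 130.446,122.806 139.060,125.114 147.674,122.806 153.980,116.500" fill="none" stroke="#ff0000"/>
  <polygon points="54.372,78.153 84.756,78.153 84.756,85.372 54.372,85.372" fill="none" stroke="#ff0000"/>
  <polygon points="131.494,89.499 130.906,30.439 25.970,141.445 100.987,128.757 27.203,97.486" fill="none" stroke="#ff0000"/>
  <polygon points="105.381,100.138 115.764,118.734 107.699,138.447 87.259,144.432 69.835,132.183 68.549,110.923 84.368,96.662" fill="none" stroke="#ff0000"/>
  <polyline points="34.332,119.801 24.185,106.780 19.023,87.645 17.534,67.212 18.407,50.297 20.329,41.714 21.990,46.281" fill="none" stroke="#ff0000"/>
</svg>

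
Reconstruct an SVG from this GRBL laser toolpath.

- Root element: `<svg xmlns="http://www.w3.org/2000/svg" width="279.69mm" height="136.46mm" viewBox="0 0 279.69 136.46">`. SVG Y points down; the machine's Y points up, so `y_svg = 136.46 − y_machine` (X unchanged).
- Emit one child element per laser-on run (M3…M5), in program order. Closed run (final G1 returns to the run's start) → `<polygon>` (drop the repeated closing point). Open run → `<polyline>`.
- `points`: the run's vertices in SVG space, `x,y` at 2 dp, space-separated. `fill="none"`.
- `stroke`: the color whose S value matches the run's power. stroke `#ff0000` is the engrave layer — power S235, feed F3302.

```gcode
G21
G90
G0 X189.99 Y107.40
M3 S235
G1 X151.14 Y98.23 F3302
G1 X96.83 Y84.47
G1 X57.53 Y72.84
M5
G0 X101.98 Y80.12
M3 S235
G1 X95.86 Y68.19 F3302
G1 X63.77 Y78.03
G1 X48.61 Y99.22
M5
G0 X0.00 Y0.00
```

<svg xmlns="http://www.w3.org/2000/svg" width="279.69mm" height="136.46mm" viewBox="0 0 279.69 136.46">
  <polyline points="189.99,29.06 151.14,38.23 96.83,51.99 57.53,63.62" fill="none" stroke="#ff0000"/>
  <polyline points="101.98,56.34 95.86,68.27 63.77,58.43 48.61,37.24" fill="none" stroke="#ff0000"/>
</svg>

Machine Y-up, SVG Y-down with viewBox height 136.46, so y_svg = 136.46 − y_machine; X carries over. Every run uses S235, so all elements get stroke `#ff0000` (engrave).

Run 1: The run is open, so emit a `<polyline>` with points (Y-flipped): 189.99,29.06 151.14,38.23 96.83,51.99 57.53,63.62.

Run 2: The run is open, so emit a `<polyline>` with points (Y-flipped): 101.98,56.34 95.86,68.27 63.77,58.43 48.61,37.24.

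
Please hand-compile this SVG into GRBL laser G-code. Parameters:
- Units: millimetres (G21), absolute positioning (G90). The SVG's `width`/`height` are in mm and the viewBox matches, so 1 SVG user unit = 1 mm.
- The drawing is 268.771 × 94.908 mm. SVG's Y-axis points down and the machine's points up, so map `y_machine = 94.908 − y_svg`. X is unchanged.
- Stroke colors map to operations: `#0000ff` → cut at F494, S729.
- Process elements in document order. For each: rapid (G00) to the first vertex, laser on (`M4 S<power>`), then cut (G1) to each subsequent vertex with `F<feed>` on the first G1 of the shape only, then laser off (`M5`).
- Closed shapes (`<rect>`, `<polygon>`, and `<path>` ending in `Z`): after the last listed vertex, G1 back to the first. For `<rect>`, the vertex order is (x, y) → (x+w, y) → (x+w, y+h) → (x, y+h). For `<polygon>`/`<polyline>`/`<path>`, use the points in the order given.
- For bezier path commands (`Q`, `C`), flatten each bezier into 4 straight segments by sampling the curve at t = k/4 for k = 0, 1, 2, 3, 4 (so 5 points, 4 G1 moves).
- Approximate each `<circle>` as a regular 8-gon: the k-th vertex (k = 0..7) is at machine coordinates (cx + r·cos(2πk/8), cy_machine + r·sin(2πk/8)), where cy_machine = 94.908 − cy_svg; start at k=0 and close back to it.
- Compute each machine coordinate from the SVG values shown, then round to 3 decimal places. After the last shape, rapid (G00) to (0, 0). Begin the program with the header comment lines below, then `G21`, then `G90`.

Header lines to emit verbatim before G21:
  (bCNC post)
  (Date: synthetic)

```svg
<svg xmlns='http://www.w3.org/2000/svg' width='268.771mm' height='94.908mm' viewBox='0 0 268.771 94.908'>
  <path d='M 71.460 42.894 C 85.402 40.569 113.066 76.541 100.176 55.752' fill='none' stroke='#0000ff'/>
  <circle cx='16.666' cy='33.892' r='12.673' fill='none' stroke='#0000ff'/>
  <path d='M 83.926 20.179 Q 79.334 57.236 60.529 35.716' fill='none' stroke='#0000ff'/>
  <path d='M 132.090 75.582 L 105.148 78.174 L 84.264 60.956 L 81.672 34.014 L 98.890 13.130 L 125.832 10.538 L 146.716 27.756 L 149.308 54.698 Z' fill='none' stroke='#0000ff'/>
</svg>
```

Since the viewBox matches the mm dimensions, user units are millimetres directly. The only transform is the Y-flip y_m = 94.908 − y_svg.

Shape 1 is a cubic bezier drawn with `<path>`. Its stroke #0000ff means cut at S729, F494. After flipping Y the toolpath is (71.460,52.014) → (83.641,48.062) → (95.880,38.661) → (103.088,32.722) → (100.176,39.156).

Shape 2 is a circle drawn with `<circle>`. Its stroke #0000ff means cut at S729, F494. After flipping Y the toolpath is (29.339,61.016) → (25.627,69.977) → (16.666,73.689) → (7.705,69.977) → (3.993,61.016) → (7.705,52.055) → (16.666,48.343) → (25.627,52.055) → (29.339,61.016), returning to the start.

Shape 3 is a quadratic bezier drawn with `<path>`. Its stroke #0000ff means cut at S729, F494. After flipping Y the toolpath is (83.926,74.729) → (80.742,59.862) → (75.781,52.316) → (69.043,52.093) → (60.529,59.192).

Shape 4 is a regular polygon drawn with `<path>`. Its stroke #0000ff means cut at S729, F494. After flipping Y the toolpath is (132.090,19.326) → (105.148,16.734) → (84.264,33.952) → (81.672,60.894) → (98.890,81.778) → (125.832,84.370) → (146.716,67.152) → (149.308,40.210) → (132.090,19.326), returning to the start.

(bCNC post)
(Date: synthetic)
G21
G90
G00 X71.460 Y52.014
M4 S729
G1 X83.641 Y48.062 F494
G1 X95.880 Y38.661
G1 X103.088 Y32.722
G1 X100.176 Y39.156
M5
G00 X29.339 Y61.016
M4 S729
G1 X25.627 Y69.977 F494
G1 X16.666 Y73.689
G1 X7.705 Y69.977
G1 X3.993 Y61.016
G1 X7.705 Y52.055
G1 X16.666 Y48.343
G1 X25.627 Y52.055
G1 X29.339 Y61.016
M5
G00 X83.926 Y74.729
M4 S729
G1 X80.742 Y59.862 F494
G1 X75.781 Y52.316
G1 X69.043 Y52.093
G1 X60.529 Y59.192
M5
G00 X132.090 Y19.326
M4 S729
G1 X105.148 Y16.734 F494
G1 X84.264 Y33.952
G1 X81.672 Y60.894
G1 X98.890 Y81.778
G1 X125.832 Y84.370
G1 X146.716 Y67.152
G1 X149.308 Y40.210
G1 X132.090 Y19.326
M5
G00 X0.000 Y0.000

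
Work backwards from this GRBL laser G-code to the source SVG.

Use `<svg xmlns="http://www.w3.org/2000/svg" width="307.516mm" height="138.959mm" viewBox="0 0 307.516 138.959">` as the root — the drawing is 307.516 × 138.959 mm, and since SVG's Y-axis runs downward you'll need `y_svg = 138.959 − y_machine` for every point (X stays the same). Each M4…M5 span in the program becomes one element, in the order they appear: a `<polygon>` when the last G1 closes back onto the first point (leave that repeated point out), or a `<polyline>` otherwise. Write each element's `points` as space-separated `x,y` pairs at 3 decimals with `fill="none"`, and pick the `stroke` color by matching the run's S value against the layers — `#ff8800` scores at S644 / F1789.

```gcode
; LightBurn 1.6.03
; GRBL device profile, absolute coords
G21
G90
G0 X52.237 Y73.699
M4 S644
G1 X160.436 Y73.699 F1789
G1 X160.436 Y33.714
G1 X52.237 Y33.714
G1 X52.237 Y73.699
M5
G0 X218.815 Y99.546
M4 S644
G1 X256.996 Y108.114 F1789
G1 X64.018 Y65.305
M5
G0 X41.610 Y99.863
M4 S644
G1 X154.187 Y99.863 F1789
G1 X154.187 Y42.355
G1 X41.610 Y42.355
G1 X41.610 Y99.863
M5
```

y_svg = 138.959 − y_m. Every run uses S644, so all elements get stroke `#ff8800` (score).

[1] closed run; points: 52.237,65.260 160.436,65.260 160.436,105.245 52.237,105.245

[2] open run; points: 218.815,39.413 256.996,30.845 64.018,73.654

[3] closed run; points: 41.610,39.096 154.187,39.096 154.187,96.604 41.610,96.604

<svg xmlns="http://www.w3.org/2000/svg" width="307.516mm" height="138.959mm" viewBox="0 0 307.516 138.959">
  <polygon points="52.237,65.260 160.436,65.260 160.436,105.245 52.237,105.245" fill="none" stroke="#ff8800"/>
  <polyline points="218.815,39.413 256.996,30.845 64.018,73.654" fill="none" stroke="#ff8800"/>
  <polygon points="41.610,39.096 154.187,39.096 154.187,96.604 41.610,96.604" fill="none" stroke="#ff8800"/>
</svg>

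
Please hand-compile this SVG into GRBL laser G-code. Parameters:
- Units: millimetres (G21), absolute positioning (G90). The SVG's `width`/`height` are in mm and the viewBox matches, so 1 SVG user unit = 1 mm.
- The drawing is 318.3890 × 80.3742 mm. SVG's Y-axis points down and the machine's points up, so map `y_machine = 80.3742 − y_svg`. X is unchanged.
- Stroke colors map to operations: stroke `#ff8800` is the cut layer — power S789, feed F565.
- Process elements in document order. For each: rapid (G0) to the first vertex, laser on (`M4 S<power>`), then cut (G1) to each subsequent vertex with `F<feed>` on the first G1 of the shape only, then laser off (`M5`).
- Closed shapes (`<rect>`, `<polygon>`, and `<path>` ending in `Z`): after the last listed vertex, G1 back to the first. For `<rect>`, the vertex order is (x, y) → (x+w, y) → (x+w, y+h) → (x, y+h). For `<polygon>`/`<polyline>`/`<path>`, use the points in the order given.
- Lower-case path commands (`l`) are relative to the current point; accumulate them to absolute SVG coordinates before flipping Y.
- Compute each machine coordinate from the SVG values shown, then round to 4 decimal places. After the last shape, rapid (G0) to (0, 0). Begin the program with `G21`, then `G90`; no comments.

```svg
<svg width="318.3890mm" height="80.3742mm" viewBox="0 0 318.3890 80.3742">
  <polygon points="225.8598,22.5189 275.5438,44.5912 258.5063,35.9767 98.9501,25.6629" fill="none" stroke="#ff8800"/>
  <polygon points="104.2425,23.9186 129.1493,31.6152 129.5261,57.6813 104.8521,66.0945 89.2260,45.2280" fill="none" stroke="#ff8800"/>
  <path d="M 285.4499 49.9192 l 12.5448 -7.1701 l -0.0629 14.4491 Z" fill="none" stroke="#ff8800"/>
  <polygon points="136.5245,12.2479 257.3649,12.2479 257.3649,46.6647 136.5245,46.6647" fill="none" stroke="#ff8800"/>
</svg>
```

G21
G90
G0 X225.8598 Y57.8553
M4 S789
G1 X275.5438 Y35.7830 F565
G1 X258.5063 Y44.3975
G1 X98.9501 Y54.7113
G1 X225.8598 Y57.8553
M5
G0 X104.2425 Y56.4556
M4 S789
G1 X129.1493 Y48.7590 F565
G1 X129.5261 Y22.6929
G1 X104.8521 Y14.2797
G1 X89.2260 Y35.1462
G1 X104.2425 Y56.4556
M5
G0 X285.4499 Y30.4550
M4 S789
G1 X297.9947 Y37.6251 F565
G1 X297.9318 Y23.1760
G1 X285.4499 Y30.4550
M5
G0 X136.5245 Y68.1263
M4 S789
G1 X257.3649 Y68.1263 F565
G1 X257.3649 Y33.7095
G1 X136.5245 Y33.7095
G1 X136.5245 Y68.1263
M5
G0 X0.0000 Y0.0000

Since the viewBox matches the mm dimensions, user units are millimetres directly. The only transform is the Y-flip y_m = 80.3742 − y_svg.

Shape 1 is a closed polygon drawn with `<polygon>`. Its stroke #ff8800 means cut at S789, F565. After flipping Y the toolpath is (225.8598,57.8553) → (275.5438,35.7830) → (258.5063,44.3975) → (98.9501,54.7113) → (225.8598,57.8553), returning to the start.

Shape 2 is a regular polygon drawn with `<polygon>`. Its stroke #ff8800 means cut at S789, F565. After flipping Y the toolpath is (104.2425,56.4556) → (129.1493,48.7590) → (129.5261,22.6929) → (104.8521,14.2797) → (89.2260,35.1462) → (104.2425,56.4556), returning to the start.

Shape 3 is a regular polygon drawn with `<path>`. Its stroke #ff8800 means cut at S789, F565. After flipping Y the toolpath is (285.4499,30.4550) → (297.9947,37.6251) → (297.9318,23.1760) → (285.4499,30.4550), returning to the start.

Shape 4 is a rectangle drawn with `<polygon>`. Its stroke #ff8800 means cut at S789, F565. After flipping Y the toolpath is (136.5245,68.1263) → (257.3649,68.1263) → (257.3649,33.7095) → (136.5245,33.7095) → (136.5245,68.1263), returning to the start.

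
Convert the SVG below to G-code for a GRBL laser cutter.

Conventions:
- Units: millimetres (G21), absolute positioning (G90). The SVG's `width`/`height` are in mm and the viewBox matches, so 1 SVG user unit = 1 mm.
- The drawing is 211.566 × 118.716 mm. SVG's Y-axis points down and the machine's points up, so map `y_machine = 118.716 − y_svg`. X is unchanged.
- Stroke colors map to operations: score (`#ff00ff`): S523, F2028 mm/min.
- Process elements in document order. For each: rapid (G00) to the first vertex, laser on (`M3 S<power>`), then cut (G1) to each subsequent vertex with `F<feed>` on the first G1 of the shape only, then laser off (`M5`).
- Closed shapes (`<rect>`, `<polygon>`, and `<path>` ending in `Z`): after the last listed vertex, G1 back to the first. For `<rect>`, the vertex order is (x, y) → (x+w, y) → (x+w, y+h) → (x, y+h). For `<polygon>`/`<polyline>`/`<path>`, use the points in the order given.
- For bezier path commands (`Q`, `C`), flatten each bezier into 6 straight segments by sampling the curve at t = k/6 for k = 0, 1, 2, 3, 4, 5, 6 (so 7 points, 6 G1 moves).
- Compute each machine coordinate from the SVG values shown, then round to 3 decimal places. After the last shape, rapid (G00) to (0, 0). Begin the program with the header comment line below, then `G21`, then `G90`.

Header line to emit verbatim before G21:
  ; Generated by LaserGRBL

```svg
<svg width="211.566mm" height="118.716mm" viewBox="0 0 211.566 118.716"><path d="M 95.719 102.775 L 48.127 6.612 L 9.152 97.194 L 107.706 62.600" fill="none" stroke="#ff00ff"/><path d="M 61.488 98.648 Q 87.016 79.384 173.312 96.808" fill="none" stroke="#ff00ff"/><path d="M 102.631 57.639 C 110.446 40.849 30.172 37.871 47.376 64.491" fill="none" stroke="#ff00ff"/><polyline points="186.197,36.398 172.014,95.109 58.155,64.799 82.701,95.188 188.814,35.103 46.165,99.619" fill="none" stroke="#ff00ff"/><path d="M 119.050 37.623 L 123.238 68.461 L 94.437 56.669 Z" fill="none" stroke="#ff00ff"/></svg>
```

viewBox `0 0 211.566 118.716` with mm width/height → 1 unit = 1 mm. Flip: y_m = 118.716 − y_svg.

**Shape 1** — `<path>` open polyline, stroke `#ff00ff` → score (S523, F2028). Machine vertices: (95.719,15.941) → (48.127,112.104) → (9.152,21.522) → (107.706,56.116). Open path.

**Shape 2** — `<path>` quadratic bezier, stroke `#ff00ff` → score (S523, F2028). Control points (SVG): P0=(61.488,98.648), P1=(87.016,79.384), P2=(173.312,96.808); sampled at t=k/6. Machine vertices: (61.488,20.068) → (71.685,25.470) → (85.259,28.834) → (102.208,30.160) → (122.533,29.448) → (146.235,26.697) → (173.312,21.908). Open path.

**Shape 3** — `<path>` cubic bezier, stroke `#ff00ff` → score (S523, F2028). Control points (SVG): P0=(102.631,57.639), P1=(110.446,40.849), P2=(30.172,37.871), P3=(47.376,64.491); sampled at t=k/6. Machine vertices: (102.631,61.077) → (100.057,68.248) → (87.956,72.678) → (71.483,73.930) → (55.792,71.564) → (46.038,65.142) → (47.376,54.225). Open path.

**Shape 4** — `<polyline>` open polyline, stroke `#ff00ff` → score (S523, F2028). Machine vertices: (186.197,82.318) → (172.014,23.607) → (58.155,53.917) → (82.701,23.528) → (188.814,83.613) → (46.165,19.097). Open path.

**Shape 5** — `<path>` regular polygon, stroke `#ff00ff` → score (S523, F2028). Machine vertices: (119.050,81.093) → (123.238,50.255) → (94.437,62.047) → (119.050,81.093). Closed: final G1 returns to the first vertex.

; Generated by LaserGRBL
G21
G90
G00 X95.719 Y15.941
M3 S523
G1 X48.127 Y112.104 F2028
G1 X9.152 Y21.522
G1 X107.706 Y56.116
M5
G00 X61.488 Y20.068
M3 S523
G1 X71.685 Y25.470 F2028
G1 X85.259 Y28.834
G1 X102.208 Y30.160
G1 X122.533 Y29.448
G1 X146.235 Y26.697
G1 X173.312 Y21.908
M5
G00 X102.631 Y61.077
M3 S523
G1 X100.057 Y68.248 F2028
G1 X87.956 Y72.678
G1 X71.483 Y73.930
G1 X55.792 Y71.564
G1 X46.038 Y65.142
G1 X47.376 Y54.225
M5
G00 X186.197 Y82.318
M3 S523
G1 X172.014 Y23.607 F2028
G1 X58.155 Y53.917
G1 X82.701 Y23.528
G1 X188.814 Y83.613
G1 X46.165 Y19.097
M5
G00 X119.050 Y81.093
M3 S523
G1 X123.238 Y50.255 F2028
G1 X94.437 Y62.047
G1 X119.050 Y81.093
M5
G00 X0.000 Y0.000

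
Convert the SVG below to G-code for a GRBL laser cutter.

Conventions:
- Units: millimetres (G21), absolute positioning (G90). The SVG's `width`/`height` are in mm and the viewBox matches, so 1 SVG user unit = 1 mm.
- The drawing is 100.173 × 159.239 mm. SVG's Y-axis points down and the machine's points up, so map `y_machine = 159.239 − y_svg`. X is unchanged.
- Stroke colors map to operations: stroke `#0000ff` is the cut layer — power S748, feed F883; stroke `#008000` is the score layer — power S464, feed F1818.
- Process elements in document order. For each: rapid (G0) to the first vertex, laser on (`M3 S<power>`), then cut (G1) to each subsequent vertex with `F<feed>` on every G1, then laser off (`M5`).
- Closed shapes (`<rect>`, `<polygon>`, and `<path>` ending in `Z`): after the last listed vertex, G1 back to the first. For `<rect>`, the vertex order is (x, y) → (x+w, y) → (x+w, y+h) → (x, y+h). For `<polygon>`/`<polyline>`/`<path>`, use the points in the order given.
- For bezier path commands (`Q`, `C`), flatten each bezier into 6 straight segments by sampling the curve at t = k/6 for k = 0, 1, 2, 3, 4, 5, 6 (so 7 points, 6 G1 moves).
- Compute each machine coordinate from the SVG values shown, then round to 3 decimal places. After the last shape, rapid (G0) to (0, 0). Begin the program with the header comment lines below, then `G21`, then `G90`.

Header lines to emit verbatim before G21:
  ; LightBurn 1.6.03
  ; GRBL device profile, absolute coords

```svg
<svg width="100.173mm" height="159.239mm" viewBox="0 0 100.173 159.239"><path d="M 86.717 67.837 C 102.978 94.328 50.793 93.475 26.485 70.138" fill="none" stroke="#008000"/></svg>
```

viewBox `0 0 100.173 159.239` with mm width/height → 1 unit = 1 mm. Flip: y_m = 159.239 − y_svg.

**Shape 1** — `<path>` cubic bezier, stroke `#008000` → score (S464, F1818). Control points (SVG): P0=(86.717,67.837), P1=(102.978,94.328), P2=(50.793,93.475), P3=(26.485,70.138); sampled at t=k/6. Machine vertices: (86.717,91.402) → (89.590,80.413) → (83.730,73.846) → (71.814,71.566) → (56.518,73.439) → (40.516,79.329) → (26.485,89.101). Open path.

; LightBurn 1.6.03
; GRBL device profile, absolute coords
G21
G90
G0 X86.717 Y91.402
M3 S464
G1 X89.590 Y80.413 F1818
G1 X83.730 Y73.846 F1818
G1 X71.814 Y71.566 F1818
G1 X56.518 Y73.439 F1818
G1 X40.516 Y79.329 F1818
G1 X26.485 Y89.101 F1818
M5
G0 X0.000 Y0.000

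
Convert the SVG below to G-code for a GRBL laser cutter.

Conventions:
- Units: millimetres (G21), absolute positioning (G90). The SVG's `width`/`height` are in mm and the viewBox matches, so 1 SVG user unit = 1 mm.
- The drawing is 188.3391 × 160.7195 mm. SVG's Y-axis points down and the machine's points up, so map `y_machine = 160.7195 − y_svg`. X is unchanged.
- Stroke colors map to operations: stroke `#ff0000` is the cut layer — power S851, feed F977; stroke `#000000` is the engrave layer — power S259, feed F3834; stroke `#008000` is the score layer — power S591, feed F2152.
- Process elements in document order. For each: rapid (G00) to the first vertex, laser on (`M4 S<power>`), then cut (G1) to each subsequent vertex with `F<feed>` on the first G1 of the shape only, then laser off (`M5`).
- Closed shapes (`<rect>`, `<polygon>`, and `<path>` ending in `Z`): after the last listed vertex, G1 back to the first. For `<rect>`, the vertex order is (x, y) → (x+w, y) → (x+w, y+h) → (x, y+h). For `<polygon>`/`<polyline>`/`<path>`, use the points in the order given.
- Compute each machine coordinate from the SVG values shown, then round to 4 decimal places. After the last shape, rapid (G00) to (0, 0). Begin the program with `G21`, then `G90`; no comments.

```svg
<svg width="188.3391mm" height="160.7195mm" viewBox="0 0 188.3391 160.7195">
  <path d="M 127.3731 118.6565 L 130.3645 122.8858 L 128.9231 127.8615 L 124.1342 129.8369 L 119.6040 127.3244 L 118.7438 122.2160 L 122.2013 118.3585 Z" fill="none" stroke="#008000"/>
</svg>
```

1 u = 1 mm; y_m = 160.7195 − y.

[1] `<path>` regular polygon, #008000→score S591 F2152: (127.3731,42.0630) → (130.3645,37.8337) → (128.9231,32.8580) → (124.1342,30.8826) → (119.6040,33.3951) → (118.7438,38.5035) → (122.2013,42.3610) → (127.3731,42.0630) (closed)

G21
G90
G00 X127.3731 Y42.0630
M4 S591
G1 X130.3645 Y37.8337 F2152
G1 X128.9231 Y32.8580
G1 X124.1342 Y30.8826
G1 X119.6040 Y33.3951
G1 X118.7438 Y38.5035
G1 X122.2013 Y42.3610
G1 X127.3731 Y42.0630
M5
G00 X0.0000 Y0.0000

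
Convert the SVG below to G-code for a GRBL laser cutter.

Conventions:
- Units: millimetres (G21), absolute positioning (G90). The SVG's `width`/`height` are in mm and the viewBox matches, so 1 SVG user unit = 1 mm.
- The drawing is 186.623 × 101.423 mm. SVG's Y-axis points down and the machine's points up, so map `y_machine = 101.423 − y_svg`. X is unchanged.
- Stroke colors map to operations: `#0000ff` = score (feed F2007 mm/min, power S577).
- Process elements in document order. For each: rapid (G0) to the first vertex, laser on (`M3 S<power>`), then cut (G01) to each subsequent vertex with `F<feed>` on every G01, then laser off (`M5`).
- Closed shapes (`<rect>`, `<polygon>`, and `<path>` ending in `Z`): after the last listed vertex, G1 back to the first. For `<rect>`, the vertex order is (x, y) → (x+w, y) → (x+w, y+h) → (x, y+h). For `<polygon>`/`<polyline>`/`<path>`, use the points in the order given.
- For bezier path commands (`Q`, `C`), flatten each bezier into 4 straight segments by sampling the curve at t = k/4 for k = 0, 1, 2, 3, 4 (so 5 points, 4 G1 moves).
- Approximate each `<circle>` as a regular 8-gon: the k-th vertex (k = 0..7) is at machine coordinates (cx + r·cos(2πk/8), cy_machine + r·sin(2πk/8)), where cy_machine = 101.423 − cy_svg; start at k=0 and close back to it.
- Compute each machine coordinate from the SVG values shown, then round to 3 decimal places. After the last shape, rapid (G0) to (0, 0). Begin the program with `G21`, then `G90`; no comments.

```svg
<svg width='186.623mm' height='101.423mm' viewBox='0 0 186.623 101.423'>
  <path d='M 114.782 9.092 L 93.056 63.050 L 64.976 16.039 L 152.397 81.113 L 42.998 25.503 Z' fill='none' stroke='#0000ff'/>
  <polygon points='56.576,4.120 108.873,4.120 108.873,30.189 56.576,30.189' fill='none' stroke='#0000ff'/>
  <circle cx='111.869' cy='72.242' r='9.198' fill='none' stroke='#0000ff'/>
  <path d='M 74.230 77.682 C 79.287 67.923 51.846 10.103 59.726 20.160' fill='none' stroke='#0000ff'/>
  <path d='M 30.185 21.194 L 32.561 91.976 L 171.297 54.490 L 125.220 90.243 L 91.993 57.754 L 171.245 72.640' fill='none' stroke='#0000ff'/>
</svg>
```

G21
G90
G0 X114.782 Y92.331
M3 S577
G01 X93.056 Y38.373 F2007
G01 X64.976 Y85.384 F2007
G01 X152.397 Y20.310 F2007
G01 X42.998 Y75.920 F2007
G01 X114.782 Y92.331 F2007
M5
G0 X56.576 Y97.303
M3 S577
G01 X108.873 Y97.303 F2007
G01 X108.873 Y71.234 F2007
G01 X56.576 Y71.234 F2007
G01 X56.576 Y97.303 F2007
M5
G0 X121.067 Y29.181
M3 S577
G01 X118.373 Y35.685 F2007
G01 X111.869 Y38.379 F2007
G01 X105.365 Y35.685 F2007
G01 X102.671 Y29.181 F2007
G01 X105.365 Y22.677 F2007
G01 X111.869 Y19.983 F2007
G01 X118.373 Y22.677 F2007
G01 X121.067 Y29.181 F2007
M5
G0 X74.230 Y23.741
M3 S577
G01 X72.989 Y38.260 F2007
G01 X65.919 Y59.933 F2007
G01 X59.379 Y77.890 F2007
G01 X59.726 Y81.263 F2007
M5
G0 X30.185 Y80.229
M3 S577
G01 X32.561 Y9.447 F2007
G01 X171.297 Y46.933 F2007
G01 X125.220 Y11.180 F2007
G01 X91.993 Y43.669 F2007
G01 X171.245 Y28.783 F2007
M5
G0 X0.000 Y0.000

viewBox `0 0 186.623 101.423` with mm width/height → 1 unit = 1 mm. Flip: y_m = 101.423 − y_svg.

**Shape 1** — `<path>` closed polygon, stroke `#0000ff` → score (S577, F2007). Machine vertices: (114.782,92.331) → (93.056,38.373) → (64.976,85.384) → (152.397,20.310) → (42.998,75.920) → (114.782,92.331). Closed: final G1 returns to the first vertex.

**Shape 2** — `<polygon>` rectangle, stroke `#0000ff` → score (S577, F2007). Machine vertices: (56.576,97.303) → (108.873,97.303) → (108.873,71.234) → (56.576,71.234) → (56.576,97.303). Closed: final G1 returns to the first vertex.

**Shape 3** — `<circle>` circle, stroke `#0000ff` → score (S577, F2007). Machine vertices: (121.067,29.181) → (118.373,35.685) → (111.869,38.379) → (105.365,35.685) → (102.671,29.181) → (105.365,22.677) → (111.869,19.983) → (118.373,22.677) → (121.067,29.181). Closed: final G1 returns to the first vertex.

**Shape 4** — `<path>` cubic bezier, stroke `#0000ff` → score (S577, F2007). Control points (SVG): P0=(74.230,77.682), P1=(79.287,67.923), P2=(51.846,10.103), P3=(59.726,20.160); sampled at t=k/4. Machine vertices: (74.230,23.741) → (72.989,38.260) → (65.919,59.933) → (59.379,77.890) → (59.726,81.263). Open path.

**Shape 5** — `<path>` open polyline, stroke `#0000ff` → score (S577, F2007). Machine vertices: (30.185,80.229) → (32.561,9.447) → (171.297,46.933) → (125.220,11.180) → (91.993,43.669) → (171.245,28.783). Open path.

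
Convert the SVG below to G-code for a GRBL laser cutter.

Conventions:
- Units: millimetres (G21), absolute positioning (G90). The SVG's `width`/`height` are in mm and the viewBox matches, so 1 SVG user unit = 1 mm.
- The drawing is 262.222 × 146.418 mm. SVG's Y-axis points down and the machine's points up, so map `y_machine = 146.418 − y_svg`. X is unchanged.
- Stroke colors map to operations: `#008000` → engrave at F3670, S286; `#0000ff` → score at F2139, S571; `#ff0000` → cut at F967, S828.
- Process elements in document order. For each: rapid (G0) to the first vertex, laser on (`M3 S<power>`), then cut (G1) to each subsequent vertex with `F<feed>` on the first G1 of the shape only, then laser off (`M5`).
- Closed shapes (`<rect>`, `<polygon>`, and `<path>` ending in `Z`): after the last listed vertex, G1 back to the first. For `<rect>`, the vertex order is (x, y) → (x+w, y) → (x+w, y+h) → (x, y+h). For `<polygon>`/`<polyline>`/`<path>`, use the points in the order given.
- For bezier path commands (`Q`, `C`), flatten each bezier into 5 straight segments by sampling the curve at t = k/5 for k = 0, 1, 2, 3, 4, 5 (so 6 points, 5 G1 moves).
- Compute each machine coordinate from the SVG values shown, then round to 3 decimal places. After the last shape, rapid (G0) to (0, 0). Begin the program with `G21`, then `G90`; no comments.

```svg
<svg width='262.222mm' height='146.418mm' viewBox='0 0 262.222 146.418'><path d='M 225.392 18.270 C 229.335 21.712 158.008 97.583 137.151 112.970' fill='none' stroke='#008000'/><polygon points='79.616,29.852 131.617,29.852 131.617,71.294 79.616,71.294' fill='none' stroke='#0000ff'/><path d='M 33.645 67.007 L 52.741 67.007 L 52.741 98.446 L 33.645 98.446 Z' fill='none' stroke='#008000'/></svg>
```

G21
G90
G0 X225.392 Y128.148
M3 S286
G1 X219.731 Y118.455 F3670
G1 X202.041 Y97.758
G1 X178.358 Y72.438
G1 X154.716 Y48.875
G1 X137.151 Y33.448
M5
G0 X79.616 Y116.566
M3 S571
G1 X131.617 Y116.566 F2139
G1 X131.617 Y75.124
G1 X79.616 Y75.124
G1 X79.616 Y116.566
M5
G0 X33.645 Y79.411
M3 S286
G1 X52.741 Y79.411 F3670
G1 X52.741 Y47.972
G1 X33.645 Y47.972
G1 X33.645 Y79.411
M5
G0 X0.000 Y0.000

Since the viewBox matches the mm dimensions, user units are millimetres directly. The only transform is the Y-flip y_m = 146.418 − y_svg.

Shape 1 is a cubic bezier drawn with `<path>`. Its stroke #008000 means engrave at S286, F3670. After flipping Y the toolpath is (225.392,128.148) → (219.731,118.455) → (202.041,97.758) → (178.358,72.438) → (154.716,48.875) → (137.151,33.448).

Shape 2 is a rectangle drawn with `<polygon>`. Its stroke #0000ff means score at S571, F2139. After flipping Y the toolpath is (79.616,116.566) → (131.617,116.566) → (131.617,75.124) → (79.616,75.124) → (79.616,116.566), returning to the start.

Shape 3 is a rectangle drawn with `<path>`. Its stroke #008000 means engrave at S286, F3670. After flipping Y the toolpath is (33.645,79.411) → (52.741,79.411) → (52.741,47.972) → (33.645,47.972) → (33.645,79.411), returning to the start.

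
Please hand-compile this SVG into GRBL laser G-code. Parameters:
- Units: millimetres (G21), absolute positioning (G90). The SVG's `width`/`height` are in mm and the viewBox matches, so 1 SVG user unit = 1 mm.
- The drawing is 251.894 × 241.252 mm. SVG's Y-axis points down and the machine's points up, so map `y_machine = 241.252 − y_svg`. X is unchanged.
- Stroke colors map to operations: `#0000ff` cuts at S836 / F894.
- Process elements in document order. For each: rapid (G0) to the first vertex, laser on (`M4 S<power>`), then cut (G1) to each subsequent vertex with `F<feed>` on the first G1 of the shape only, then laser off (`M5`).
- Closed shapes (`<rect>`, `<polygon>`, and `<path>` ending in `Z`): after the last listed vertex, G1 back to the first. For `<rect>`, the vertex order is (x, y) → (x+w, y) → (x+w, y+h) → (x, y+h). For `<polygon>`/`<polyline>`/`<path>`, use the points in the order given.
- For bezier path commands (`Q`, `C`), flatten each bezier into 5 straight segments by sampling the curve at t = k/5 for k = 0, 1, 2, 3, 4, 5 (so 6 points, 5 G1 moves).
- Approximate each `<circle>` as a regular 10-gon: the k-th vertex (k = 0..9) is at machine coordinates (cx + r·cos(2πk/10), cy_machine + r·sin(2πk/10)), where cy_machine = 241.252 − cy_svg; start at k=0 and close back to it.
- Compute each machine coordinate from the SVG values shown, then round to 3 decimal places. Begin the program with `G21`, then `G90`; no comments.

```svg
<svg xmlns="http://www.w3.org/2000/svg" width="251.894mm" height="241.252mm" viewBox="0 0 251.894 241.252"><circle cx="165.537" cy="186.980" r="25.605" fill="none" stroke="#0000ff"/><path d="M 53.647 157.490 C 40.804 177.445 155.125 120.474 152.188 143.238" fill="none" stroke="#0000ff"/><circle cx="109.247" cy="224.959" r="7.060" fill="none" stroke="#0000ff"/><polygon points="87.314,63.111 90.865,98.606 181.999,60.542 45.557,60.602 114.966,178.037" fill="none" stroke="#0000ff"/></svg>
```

G21
G90
G0 X191.142 Y54.272
M4 S836
G1 X186.252 Y69.322 F894
G1 X173.449 Y78.624
G1 X157.625 Y78.624
G1 X144.822 Y69.322
G1 X139.932 Y54.272
G1 X144.822 Y39.222
G1 X157.625 Y29.920
G1 X173.449 Y29.920
G1 X186.252 Y39.222
G1 X191.142 Y54.272
M5
G0 X53.647 Y83.762
M4 S836
G1 X59.246 Y79.767 F894
G1 X83.631 Y86.714
G1 X115.072 Y97.084
G1 X141.835 Y103.357
G1 X152.188 Y98.014
M5
G0 X116.307 Y16.293
M4 S836
G1 X114.959 Y20.443 F894
G1 X111.429 Y23.007
G1 X107.065 Y23.007
G1 X103.535 Y20.443
G1 X102.187 Y16.293
G1 X103.535 Y12.143
G1 X107.065 Y9.579
G1 X111.429 Y9.579
G1 X114.959 Y12.143
G1 X116.307 Y16.293
M5
G0 X87.314 Y178.141
M4 S836
G1 X90.865 Y142.646 F894
G1 X181.999 Y180.710
G1 X45.557 Y180.650
G1 X114.966 Y63.215
G1 X87.314 Y178.141
M5

viewBox `0 0 251.894 241.252` with mm width/height → 1 unit = 1 mm. Flip: y_m = 241.252 − y_svg.

**Shape 1** — `<circle>` circle, stroke `#0000ff` → cut (S836, F894). Machine vertices: (191.142,54.272) → (186.252,69.322) → (173.449,78.624) → (157.625,78.624) → (144.822,69.322) → (139.932,54.272) → (144.822,39.222) → (157.625,29.920) → (173.449,29.920) → (186.252,39.222) → (191.142,54.272). Closed: final G1 returns to the first vertex.

**Shape 2** — `<path>` cubic bezier, stroke `#0000ff` → cut (S836, F894). Control points (SVG): P0=(53.647,157.490), P1=(40.804,177.445), P2=(155.125,120.474), P3=(152.188,143.238); sampled at t=k/5. Machine vertices: (53.647,83.762) → (59.246,79.767) → (83.631,86.714) → (115.072,97.084) → (141.835,103.357) → (152.188,98.014). Open path.

**Shape 3** — `<circle>` circle, stroke `#0000ff` → cut (S836, F894). Machine vertices: (116.307,16.293) → (114.959,20.443) → (111.429,23.007) → (107.065,23.007) → (103.535,20.443) → (102.187,16.293) → (103.535,12.143) → (107.065,9.579) → (111.429,9.579) → (114.959,12.143) → (116.307,16.293). Closed: final G1 returns to the first vertex.

**Shape 4** — `<polygon>` closed polygon, stroke `#0000ff` → cut (S836, F894). Machine vertices: (87.314,178.141) → (90.865,142.646) → (181.999,180.710) → (45.557,180.650) → (114.966,63.215) → (87.314,178.141). Closed: final G1 returns to the first vertex.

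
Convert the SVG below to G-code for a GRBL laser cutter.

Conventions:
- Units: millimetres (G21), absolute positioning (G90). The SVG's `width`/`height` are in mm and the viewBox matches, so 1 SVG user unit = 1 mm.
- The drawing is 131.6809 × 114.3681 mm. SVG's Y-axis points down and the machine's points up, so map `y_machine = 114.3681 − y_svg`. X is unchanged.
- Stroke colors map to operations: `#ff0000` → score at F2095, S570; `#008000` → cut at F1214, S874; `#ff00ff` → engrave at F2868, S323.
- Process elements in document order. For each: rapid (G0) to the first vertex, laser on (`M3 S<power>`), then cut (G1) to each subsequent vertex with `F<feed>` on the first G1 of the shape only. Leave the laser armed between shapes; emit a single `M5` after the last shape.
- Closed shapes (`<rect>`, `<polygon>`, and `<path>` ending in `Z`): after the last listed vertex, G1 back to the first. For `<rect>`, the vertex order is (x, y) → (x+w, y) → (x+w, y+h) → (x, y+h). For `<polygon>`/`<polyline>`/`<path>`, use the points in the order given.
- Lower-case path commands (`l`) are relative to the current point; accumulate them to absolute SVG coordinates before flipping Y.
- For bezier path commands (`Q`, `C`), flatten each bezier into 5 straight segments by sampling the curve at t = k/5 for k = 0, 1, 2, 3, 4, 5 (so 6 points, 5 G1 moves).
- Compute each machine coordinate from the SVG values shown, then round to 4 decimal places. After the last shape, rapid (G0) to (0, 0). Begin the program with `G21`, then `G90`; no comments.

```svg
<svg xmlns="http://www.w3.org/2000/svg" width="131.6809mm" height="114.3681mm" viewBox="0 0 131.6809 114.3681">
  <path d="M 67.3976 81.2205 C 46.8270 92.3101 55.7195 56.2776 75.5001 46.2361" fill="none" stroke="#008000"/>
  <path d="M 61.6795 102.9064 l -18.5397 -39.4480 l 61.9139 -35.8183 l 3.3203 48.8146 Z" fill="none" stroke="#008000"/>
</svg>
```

Since the viewBox matches the mm dimensions, user units are millimetres directly. The only transform is the Y-flip y_m = 114.3681 − y_svg.

Shape 1 is a cubic bezier drawn with `<path>`. Its stroke #008000 means cut at S874, F1214. After flipping Y the toolpath is (67.3976,33.1476) → (58.4422,31.5636) → (55.6664,37.7794) → (58.1785,48.2858) → (65.0869,59.5731) → (75.5001,68.1320).

Shape 2 is a closed polygon drawn with `<path>`. Its stroke #008000 means cut at S874, F1214. After flipping Y the toolpath is (61.6795,11.4617) → (43.1398,50.9097) → (105.0537,86.7280) → (108.3740,37.9134) → (61.6795,11.4617), returning to the start.

G21
G90
G0 X67.3976 Y33.1476
M3 S874
G1 X58.4422 Y31.5636 F1214
G1 X55.6664 Y37.7794
G1 X58.1785 Y48.2858
G1 X65.0869 Y59.5731
G1 X75.5001 Y68.1320
G0 X61.6795 Y11.4617
M3 S874
G1 X43.1398 Y50.9097 F1214
G1 X105.0537 Y86.7280
G1 X108.3740 Y37.9134
G1 X61.6795 Y11.4617
M5
G0 X0.0000 Y0.0000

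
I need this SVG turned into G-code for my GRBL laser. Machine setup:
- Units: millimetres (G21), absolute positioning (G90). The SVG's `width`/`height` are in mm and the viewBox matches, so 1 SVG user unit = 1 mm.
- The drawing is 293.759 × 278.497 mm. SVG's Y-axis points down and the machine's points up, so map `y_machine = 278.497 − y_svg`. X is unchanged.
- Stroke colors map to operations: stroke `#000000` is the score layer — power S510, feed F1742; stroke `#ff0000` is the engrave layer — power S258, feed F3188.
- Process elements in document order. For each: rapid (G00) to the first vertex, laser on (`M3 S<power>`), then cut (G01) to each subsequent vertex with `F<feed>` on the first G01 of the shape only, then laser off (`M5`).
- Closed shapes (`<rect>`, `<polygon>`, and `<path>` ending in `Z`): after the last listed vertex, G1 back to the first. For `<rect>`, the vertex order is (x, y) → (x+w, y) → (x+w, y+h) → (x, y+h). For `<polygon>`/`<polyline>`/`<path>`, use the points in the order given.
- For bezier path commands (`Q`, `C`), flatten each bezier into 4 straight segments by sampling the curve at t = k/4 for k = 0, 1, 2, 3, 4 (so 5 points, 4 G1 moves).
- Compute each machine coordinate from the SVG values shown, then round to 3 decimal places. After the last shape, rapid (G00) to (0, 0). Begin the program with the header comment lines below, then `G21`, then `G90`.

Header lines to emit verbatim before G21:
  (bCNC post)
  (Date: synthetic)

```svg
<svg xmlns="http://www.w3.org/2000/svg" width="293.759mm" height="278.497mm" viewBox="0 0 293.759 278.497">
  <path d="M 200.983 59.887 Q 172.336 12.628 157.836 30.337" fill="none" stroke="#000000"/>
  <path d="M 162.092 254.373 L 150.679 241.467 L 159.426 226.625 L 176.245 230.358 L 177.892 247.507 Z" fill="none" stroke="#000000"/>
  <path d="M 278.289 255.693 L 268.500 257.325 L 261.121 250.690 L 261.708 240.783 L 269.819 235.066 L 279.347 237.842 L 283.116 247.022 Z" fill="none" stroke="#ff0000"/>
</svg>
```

(bCNC post)
(Date: synthetic)
G21
G90
G00 X200.983 Y218.610
M3 S510
G01 X187.544 Y238.179 F1742
G01 X175.873 Y249.627
G01 X165.970 Y252.954
G01 X157.836 Y248.160
M5
G00 X162.092 Y24.124
M3 S510
G01 X150.679 Y37.030 F1742
G01 X159.426 Y51.872
G01 X176.245 Y48.139
G01 X177.892 Y30.990
G01 X162.092 Y24.124
M5
G00 X278.289 Y22.804
M3 S258
G01 X268.500 Y21.172 F3188
G01 X261.121 Y27.807
G01 X261.708 Y37.714
G01 X269.819 Y43.431
G01 X279.347 Y40.655
G01 X283.116 Y31.475
G01 X278.289 Y22.804
M5
G00 X0.000 Y0.000

1 u = 1 mm; y_m = 278.497 − y.

[1] `<path>` quadratic bezier, #000000→score S510 F1742: (200.983,218.610) → (187.544,238.179) → (175.873,249.627) → (165.970,252.954) → (157.836,248.160)

[2] `<path>` regular polygon, #000000→score S510 F1742: (162.092,24.124) → (150.679,37.030) → (159.426,51.872) → (176.245,48.139) → (177.892,30.990) → (162.092,24.124) (closed)

[3] `<path>` regular polygon, #ff0000→engrave S258 F3188: (278.289,22.804) → (268.500,21.172) → (261.121,27.807) → (261.708,37.714) → (269.819,43.431) → (279.347,40.655) → (283.116,31.475) → (278.289,22.804) (closed)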